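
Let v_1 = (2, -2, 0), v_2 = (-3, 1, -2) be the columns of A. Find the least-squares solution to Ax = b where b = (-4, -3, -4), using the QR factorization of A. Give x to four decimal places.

x = (2.2500, 2.5000)

e_1 = v_1/‖v_1‖ = (2, -2, 0)/2.8284 = (0.7071, -0.7071, 0.0000).
r_{12} = e_1·v_2 = -2.8284.
u_2 = v_2 + 2.8284·e_1 = (-1.0000, -1.0000, -2.0000).
‖u_2‖ = 2.4495, so e_2 = (-0.4082, -0.4082, -0.8165).
Qᵀb = (-0.7071, 6.1237).
Back-substitute: x_2 = 6.1237/2.4495 = 2.5000.
x_1 = (-0.7071 + 2.8284·2.5000)/2.8284 = 2.2500.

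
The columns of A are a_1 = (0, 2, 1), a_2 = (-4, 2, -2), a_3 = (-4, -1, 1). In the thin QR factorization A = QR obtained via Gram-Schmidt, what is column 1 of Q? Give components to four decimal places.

q_1 = (0.0000, 0.8944, 0.4472)

a_1 = (0, 2, 1); ‖a_1‖ = 2.2361, so q_1 = (0.0000, 0.8944, 0.4472).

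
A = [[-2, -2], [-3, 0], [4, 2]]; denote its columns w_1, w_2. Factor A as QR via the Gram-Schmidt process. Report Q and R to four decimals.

Q = [[-0.3714, -0.6730], [-0.5571, 0.7126], [0.7428, 0.1980]], R = [[5.3852, 2.2283], [0.0000, 1.7420]]

w_1 = (-2, -3, 4); ‖w_1‖ = 5.3852, so e_1 = (-0.3714, -0.5571, 0.7428).
e_1·w_2 = (-0.3714)·(-2) + (-0.5571)·0 + 0.7428·2 = 2.2283.
u_2 = w_2 − 2.2283·e_1 = (-1.1724, 1.2414, 0.3448).
‖u_2‖ = 1.7420, so e_2 = (-0.6730, 0.7126, 0.1980).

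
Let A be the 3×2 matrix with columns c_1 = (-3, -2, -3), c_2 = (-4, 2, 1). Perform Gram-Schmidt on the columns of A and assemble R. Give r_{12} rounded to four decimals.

r_{12} = 1.0660

q_1 = c_1/‖c_1‖ = (-3, -2, -3)/4.6904 = (-0.6396, -0.4264, -0.6396).
r_{12} = q_1·c_2 = 1.0660.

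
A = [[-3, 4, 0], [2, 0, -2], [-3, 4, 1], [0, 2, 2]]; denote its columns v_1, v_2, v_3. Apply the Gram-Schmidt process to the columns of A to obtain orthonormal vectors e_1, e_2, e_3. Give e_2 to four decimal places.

e_1 = v_1/‖v_1‖ = (-3, 2, -3, 0)/4.6904 = (-0.6396, 0.4264, -0.6396, 0.0000).
r_{12} = e_1·v_2 = -5.1168.
u_2 = v_2 + 5.1168·e_1 = (0.7273, 2.1818, 0.7273, 2.0000).
‖u_2‖ = 3.1334, so e_2 = (0.2321, 0.6963, 0.2321, 0.6383).

e_2 = (0.2321, 0.6963, 0.2321, 0.6383)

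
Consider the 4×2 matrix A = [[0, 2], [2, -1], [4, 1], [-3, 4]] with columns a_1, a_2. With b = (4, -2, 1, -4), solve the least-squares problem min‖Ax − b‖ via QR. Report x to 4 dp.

a_1 = (0, 2, 4, -3); ‖a_1‖ = 5.3852, so e_1 = (0.0000, 0.3714, 0.7428, -0.5571).
e_1·a_2 = 0.0000·2 + 0.3714·(-1) + 0.7428·1 + (-0.5571)·4 = -1.8570.
u_2 = a_2 + 1.8570·e_1 = (2.0000, -0.3103, 2.3793, 2.9655).
‖u_2‖ = 4.3072, so e_2 = (0.4643, -0.0721, 0.5524, 0.6885).
Qᵀb = (2.2283, -0.2001).
Back-substitute: x_2 = -0.2001/4.3072 = -0.0465.
x_1 = (2.2283 + 1.8570·(-0.0465))/5.3852 = 0.3978.

x = (0.3978, -0.0465)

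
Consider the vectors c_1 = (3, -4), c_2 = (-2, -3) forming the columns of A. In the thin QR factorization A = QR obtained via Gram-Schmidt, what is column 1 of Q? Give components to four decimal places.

e_1 = (0.6000, -0.8000)

e_1 = c_1/‖c_1‖ = (3, -4)/5.0000 = (0.6000, -0.8000).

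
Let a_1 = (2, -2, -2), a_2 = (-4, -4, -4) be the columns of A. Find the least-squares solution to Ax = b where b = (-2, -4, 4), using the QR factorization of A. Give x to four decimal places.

a_1 = (2, -2, -2); ‖a_1‖ = 3.4641, so e_1 = (0.5774, -0.5774, -0.5774).
e_1·a_2 = 0.5774·(-4) + (-0.5774)·(-4) + (-0.5774)·(-4) = 2.3094.
u_2 = a_2 − 2.3094·e_1 = (-5.3333, -2.6667, -2.6667).
‖u_2‖ = 6.5320, so e_2 = (-0.8165, -0.4082, -0.4082).
Qᵀb = (-1.1547, 1.6330).
Back-substitute: x_2 = 1.6330/6.5320 = 0.2500.
x_1 = (-1.1547 − 2.3094·0.2500)/3.4641 = -0.5000.

x = (-0.5000, 0.2500)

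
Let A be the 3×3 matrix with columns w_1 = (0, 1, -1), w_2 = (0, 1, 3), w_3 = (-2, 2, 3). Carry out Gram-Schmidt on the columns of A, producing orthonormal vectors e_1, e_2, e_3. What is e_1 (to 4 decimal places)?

w_1 = (0, 1, -1); ‖w_1‖ = 1.4142, so e_1 = (0.0000, 0.7071, -0.7071).

e_1 = (0.0000, 0.7071, -0.7071)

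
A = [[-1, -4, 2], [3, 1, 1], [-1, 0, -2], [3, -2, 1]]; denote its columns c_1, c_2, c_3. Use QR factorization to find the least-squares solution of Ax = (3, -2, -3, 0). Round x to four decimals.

c_1 = (-1, 3, -1, 3); ‖c_1‖ = 4.4721, so e_1 = (-0.2236, 0.6708, -0.2236, 0.6708).
e_1·c_2 = (-0.2236)·(-4) + 0.6708·1 + (-0.2236)·0 + 0.6708·(-2) = 0.2236.
u_2 = c_2 − 0.2236·e_1 = (-3.9500, 0.8500, 0.0500, -2.1500).
‖u_2‖ = 4.5771, so e_2 = (-0.8630, 0.1857, 0.0109, -0.4697).
e_1·c_3 = (-0.2236)·2 + 0.6708·1 + (-0.2236)·(-2) + 0.6708·1 = 1.3416; e_2·c_3 = (-0.8630)·2 + 0.1857·1 + 0.0109·(-2) + (-0.4697)·1 = -2.0318.
u_3 = c_3 − 1.3416·e_1 + 2.0318·e_2 = (0.5465, 0.4773, -1.6778, -0.8544).
‖u_3‖ = 2.0178, so e_3 = (0.2709, 0.2366, -0.8315, -0.4234).
Qᵀb = (-1.3416, -2.9932, 2.8339).
Back-substitute: x_3 = 2.8339/2.0178 = 1.4045.
x_2 = (-2.9932 + 2.0318·1.4045)/4.5771 = -0.0305.
x_1 = (-1.3416 − 0.2236·(-0.0305) − 1.3416·1.4045)/4.4721 = -0.7198.

x = (-0.7198, -0.0305, 1.4045)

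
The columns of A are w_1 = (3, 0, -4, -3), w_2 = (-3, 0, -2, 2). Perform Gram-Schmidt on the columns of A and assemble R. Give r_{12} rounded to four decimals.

r_{12} = -1.2005

w_1 = (3, 0, -4, -3); ‖w_1‖ = 5.8310, so q_1 = (0.5145, 0.0000, -0.6860, -0.5145).
r_{12} = q_1·w_2 = -1.2005.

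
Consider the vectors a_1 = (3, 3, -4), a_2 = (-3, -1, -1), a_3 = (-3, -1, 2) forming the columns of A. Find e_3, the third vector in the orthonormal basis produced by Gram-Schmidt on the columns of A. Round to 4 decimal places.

a_1 = (3, 3, -4); ‖a_1‖ = 5.8310, so e_1 = (0.5145, 0.5145, -0.6860).
e_1·a_2 = 0.5145·(-3) + 0.5145·(-1) + (-0.6860)·(-1) = -1.3720.
u_2 = a_2 + 1.3720·e_1 = (-2.2941, -0.2941, -1.9412).
‖u_2‖ = 3.0195, so e_2 = (-0.7598, -0.0974, -0.6429).
e_1·a_3 = 0.5145·(-3) + 0.5145·(-1) + (-0.6860)·2 = -3.4300; e_2·a_3 = (-0.7598)·(-3) + (-0.0974)·(-1) + (-0.6429)·2 = 1.0909.
u_3 = a_3 + 3.4300·e_1 − 1.0909·e_2 = (-0.4065, 0.8710, 0.3484).
‖u_3‖ = 1.0223, so e_3 = (-0.3976, 0.8519, 0.3408).

e_3 = (-0.3976, 0.8519, 0.3408)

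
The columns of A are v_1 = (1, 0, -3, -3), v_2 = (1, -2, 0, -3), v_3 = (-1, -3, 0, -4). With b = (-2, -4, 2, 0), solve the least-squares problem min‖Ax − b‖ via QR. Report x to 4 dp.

x = (-0.9346, -0.1837, 1.0540)

q_1 = v_1/‖v_1‖ = (1, 0, -3, -3)/4.3589 = (0.2294, 0.0000, -0.6882, -0.6882).
r_{12} = q_1·v_2 = 2.2942.
u_2 = v_2 − 2.2942·q_1 = (0.4737, -2.0000, 1.5789, -1.4211).
‖u_2‖ = 2.9558, so q_2 = (0.1603, -0.6766, 0.5342, -0.4808).
r_{13} = q_1·v_3 = 2.5236; r_{23} = q_2·v_3 = 3.7927.
u_3 = v_3 − 2.5236·q_1 − 3.7927·q_2 = (-2.1867, -0.4337, -0.2892, -0.4398).
‖u_3‖ = 2.2906, so q_3 = (-0.9546, -0.1894, -0.1262, -0.1920).
Qᵀb = (-1.8353, 3.4544, 2.4142).
Back-substitute: x_3 = 2.4142/2.2906 = 1.0540.
x_2 = (3.4544 − 3.7927·1.0540)/2.9558 = -0.1837.
x_1 = (-1.8353 − 2.2942·(-0.1837) − 2.5236·1.0540)/4.3589 = -0.9346.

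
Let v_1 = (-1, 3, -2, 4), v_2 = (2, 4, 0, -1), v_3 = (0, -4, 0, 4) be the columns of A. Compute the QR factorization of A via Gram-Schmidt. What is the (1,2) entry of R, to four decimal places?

r_{12} = 1.0954

v_1 = (-1, 3, -2, 4); ‖v_1‖ = 5.4772, so q_1 = (-0.1826, 0.5477, -0.3651, 0.7303).
r_{12} = q_1·v_2 = 1.0954.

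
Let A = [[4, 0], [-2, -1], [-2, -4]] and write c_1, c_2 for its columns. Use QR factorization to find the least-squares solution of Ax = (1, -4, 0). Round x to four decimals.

c_1 = (4, -2, -2); ‖c_1‖ = 4.8990, so e_1 = (0.8165, -0.4082, -0.4082).
e_1·c_2 = 0.8165·0 + (-0.4082)·(-1) + (-0.4082)·(-4) = 2.0412.
u_2 = c_2 − 2.0412·e_1 = (-1.6667, -0.1667, -3.1667).
‖u_2‖ = 3.5824, so e_2 = (-0.4652, -0.0465, -0.8840).
Qᵀb = (2.4495, -0.2791).
Back-substitute: x_2 = -0.2791/3.5824 = -0.0779.
x_1 = (2.4495 − 2.0412·(-0.0779))/4.8990 = 0.5325.

x = (0.5325, -0.0779)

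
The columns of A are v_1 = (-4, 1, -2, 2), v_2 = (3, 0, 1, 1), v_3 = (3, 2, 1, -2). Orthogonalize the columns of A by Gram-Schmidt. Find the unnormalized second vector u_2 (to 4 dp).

u_2 = (1.0800, 0.4800, 0.0400, 1.9600)

v_1 = (-4, 1, -2, 2); ‖v_1‖ = 5.0000, so q_1 = (-0.8000, 0.2000, -0.4000, 0.4000).
q_1·v_2 = (-0.8000)·3 + 0.2000·0 + (-0.4000)·1 + 0.4000·1 = -2.4000.
u_2 = v_2 + 2.4000·q_1 = (1.0800, 0.4800, 0.0400, 1.9600).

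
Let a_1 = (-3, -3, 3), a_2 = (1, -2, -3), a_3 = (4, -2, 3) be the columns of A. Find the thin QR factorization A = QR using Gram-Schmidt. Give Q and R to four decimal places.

Q = [[-0.5774, 0.0937, 0.8111], [-0.5774, -0.7493, -0.3244], [0.5774, -0.6556, 0.4867]], R = [[5.1962, -1.1547, 0.5774], [0.0000, 3.5590, -0.0937], [0.0000, 0.0000, 5.3533]]

a_1 = (-3, -3, 3); ‖a_1‖ = 5.1962, so q_1 = (-0.5774, -0.5774, 0.5774).
q_1·a_2 = (-0.5774)·1 + (-0.5774)·(-2) + 0.5774·(-3) = -1.1547.
u_2 = a_2 + 1.1547·q_1 = (0.3333, -2.6667, -2.3333).
‖u_2‖ = 3.5590, so q_2 = (0.0937, -0.7493, -0.6556).
q_1·a_3 = (-0.5774)·4 + (-0.5774)·(-2) + 0.5774·3 = 0.5774; q_2·a_3 = 0.0937·4 + (-0.7493)·(-2) + (-0.6556)·3 = -0.0937.
u_3 = a_3 − 0.5774·q_1 + 0.0937·q_2 = (4.3421, -1.7368, 2.6053).
‖u_3‖ = 5.3533, so q_3 = (0.8111, -0.3244, 0.4867).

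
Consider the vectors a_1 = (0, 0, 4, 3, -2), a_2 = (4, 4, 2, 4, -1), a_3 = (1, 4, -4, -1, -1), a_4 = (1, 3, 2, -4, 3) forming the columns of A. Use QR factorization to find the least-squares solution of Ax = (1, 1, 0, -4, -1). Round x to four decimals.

q_1 = a_1/‖a_1‖ = (0, 0, 4, 3, -2)/5.3852 = (0.0000, 0.0000, 0.7428, 0.5571, -0.3714).
r_{12} = q_1·a_2 = 4.0853.
u_2 = a_2 − 4.0853·q_1 = (4.0000, 4.0000, -1.0345, 1.7241, 0.5172).
‖u_2‖ = 6.0258, so q_2 = (0.6638, 0.6638, -0.1717, 0.2861, 0.0858).
r_{13} = q_1·a_3 = -3.1568; r_{23} = q_2·a_3 = 3.6338.
u_3 = a_3 + 3.1568·q_1 − 3.6338·q_2 = (-1.4122, 1.5878, -1.0313, -0.2811, -2.4843).
‖u_3‖ = 3.4395, so q_3 = (-0.4106, 0.4617, -0.2999, -0.0817, -0.7223).
r_{14} = q_1·a_4 = -1.8570; r_{24} = q_2·a_4 = 1.4249; r_{34} = q_3·a_4 = -1.4653.
u_4 = a_4 + 1.8570·q_1 − 1.4249·q_2 + 1.4653·q_3 = (-0.5475, 2.7306, 3.1846, -3.4930, 1.1296).
‖u_4‖ = 5.6013, so q_4 = (-0.0977, 0.4875, 0.5685, -0.6236, 0.2017).
Qᵀb = (-1.8570, 0.0973, 1.1003, 2.6825).
Back-substitute: x_4 = 2.6825/5.6013 = 0.4789.
x_3 = (1.1003 + 1.4653·0.4789)/3.4395 = 0.5239.
x_2 = (0.0973 − 3.6338·0.5239 − 1.4249·0.4789)/6.0258 = -0.4131.
x_1 = (-1.8570 − 4.0853·(-0.4131) + 3.1568·0.5239 + 1.8570·0.4789)/5.3852 = 0.4408.

x = (0.4408, -0.4131, 0.5239, 0.4789)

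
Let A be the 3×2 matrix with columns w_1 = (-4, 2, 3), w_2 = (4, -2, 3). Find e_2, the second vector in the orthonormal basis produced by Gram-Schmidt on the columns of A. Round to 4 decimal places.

e_2 = (0.4983, -0.2491, 0.8305)

e_1 = w_1/‖w_1‖ = (-4, 2, 3)/5.3852 = (-0.7428, 0.3714, 0.5571).
r_{12} = e_1·w_2 = -2.0426.
u_2 = w_2 + 2.0426·e_1 = (2.4828, -1.2414, 4.1379).
‖u_2‖ = 4.9827, so e_2 = (0.4983, -0.2491, 0.8305).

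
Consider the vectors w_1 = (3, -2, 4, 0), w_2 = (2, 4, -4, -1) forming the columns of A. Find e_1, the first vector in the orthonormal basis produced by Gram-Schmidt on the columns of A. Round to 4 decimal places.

e_1 = (0.5571, -0.3714, 0.7428, 0.0000)

e_1 = w_1/‖w_1‖ = (3, -2, 4, 0)/5.3852 = (0.5571, -0.3714, 0.7428, 0.0000).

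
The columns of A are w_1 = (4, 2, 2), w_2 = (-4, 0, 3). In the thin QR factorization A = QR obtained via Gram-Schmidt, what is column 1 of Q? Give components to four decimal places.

w_1 = (4, 2, 2); ‖w_1‖ = 4.8990, so q_1 = (0.8165, 0.4082, 0.4082).

q_1 = (0.8165, 0.4082, 0.4082)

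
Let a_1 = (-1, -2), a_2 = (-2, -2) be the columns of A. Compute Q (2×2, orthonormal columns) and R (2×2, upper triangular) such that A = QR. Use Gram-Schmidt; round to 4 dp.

Q = [[-0.4472, -0.8944], [-0.8944, 0.4472]], R = [[2.2361, 2.6833], [0.0000, 0.8944]]

a_1 = (-1, -2); ‖a_1‖ = 2.2361, so e_1 = (-0.4472, -0.8944).
e_1·a_2 = (-0.4472)·(-2) + (-0.8944)·(-2) = 2.6833.
u_2 = a_2 − 2.6833·e_1 = (-0.8000, 0.4000).
‖u_2‖ = 0.8944, so e_2 = (-0.8944, 0.4472).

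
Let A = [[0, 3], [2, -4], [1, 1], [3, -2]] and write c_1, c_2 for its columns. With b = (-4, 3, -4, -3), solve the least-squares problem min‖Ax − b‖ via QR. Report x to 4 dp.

c_1 = (0, 2, 1, 3); ‖c_1‖ = 3.7417, so e_1 = (0.0000, 0.5345, 0.2673, 0.8018).
e_1·c_2 = 0.0000·3 + 0.5345·(-4) + 0.2673·1 + 0.8018·(-2) = -3.4744.
u_2 = c_2 + 3.4744·e_1 = (3.0000, -2.1429, 1.9286, 0.7857).
‖u_2‖ = 4.2342, so e_2 = (0.7085, -0.5061, 0.4555, 0.1856).
Qᵀb = (-1.8708, -6.7309).
Back-substitute: x_2 = -6.7309/4.2342 = -1.5896.
x_1 = (-1.8708 + 3.4744·(-1.5896))/3.7417 = -1.9761.

x = (-1.9761, -1.5896)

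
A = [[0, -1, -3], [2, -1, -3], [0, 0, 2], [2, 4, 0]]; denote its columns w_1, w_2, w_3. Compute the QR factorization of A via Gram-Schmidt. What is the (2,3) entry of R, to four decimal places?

r_{23} = 2.8577

e_1 = w_1/‖w_1‖ = (0, 2, 0, 2)/2.8284 = (0.0000, 0.7071, 0.0000, 0.7071).
r_{12} = e_1·w_2 = 2.1213.
u_2 = w_2 − 2.1213·e_1 = (-1.0000, -2.5000, 0.0000, 2.5000).
‖u_2‖ = 3.6742, so e_2 = (-0.2722, -0.6804, 0.0000, 0.6804).
r_{23} = e_2·w_3 = 2.8577.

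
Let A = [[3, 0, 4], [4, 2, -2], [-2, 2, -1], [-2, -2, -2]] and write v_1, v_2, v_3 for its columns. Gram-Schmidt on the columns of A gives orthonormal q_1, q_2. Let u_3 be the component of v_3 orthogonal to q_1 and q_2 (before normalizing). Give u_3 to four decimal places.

v_1 = (3, 4, -2, -2); ‖v_1‖ = 5.7446, so q_1 = (0.5222, 0.6963, -0.3482, -0.3482).
q_1·v_2 = 0.5222·0 + 0.6963·2 + (-0.3482)·2 + (-0.3482)·(-2) = 1.3926.
u_2 = v_2 − 1.3926·q_1 = (-0.7273, 1.0303, 2.4848, -1.5152).
‖u_2‖ = 3.1718, so q_2 = (-0.2293, 0.3248, 0.7834, -0.4777).
q_1·v_3 = 0.5222·4 + 0.6963·(-2) + (-0.3482)·(-1) + (-0.3482)·(-2) = 1.7408; q_2·v_3 = (-0.2293)·4 + 0.3248·(-2) + 0.7834·(-1) + (-0.4777)·(-2) = -1.3948.
u_3 = v_3 − 1.7408·q_1 + 1.3948·q_2 = (2.7711, -2.7590, 0.6988, -2.0602).

u_3 = (2.7711, -2.7590, 0.6988, -2.0602)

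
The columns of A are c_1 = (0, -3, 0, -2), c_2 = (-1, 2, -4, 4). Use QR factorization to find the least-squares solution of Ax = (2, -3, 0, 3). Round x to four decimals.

q_1 = c_1/‖c_1‖ = (0, -3, 0, -2)/3.6056 = (0.0000, -0.8321, 0.0000, -0.5547).
r_{12} = q_1·c_2 = -3.8829.
u_2 = c_2 + 3.8829·q_1 = (-1.0000, -1.2308, -4.0000, 1.8462).
‖u_2‖ = 4.6822, so q_2 = (-0.2136, -0.2629, -0.8543, 0.3943).
Qᵀb = (0.8321, 1.5443).
Back-substitute: x_2 = 1.5443/4.6822 = 0.3298.
x_1 = (0.8321 + 3.8829·0.3298)/3.6056 = 0.5860.

x = (0.5860, 0.3298)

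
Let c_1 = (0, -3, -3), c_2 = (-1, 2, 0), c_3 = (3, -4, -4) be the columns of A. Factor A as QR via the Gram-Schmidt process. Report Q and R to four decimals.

c_1 = (0, -3, -3); ‖c_1‖ = 4.2426, so e_1 = (0.0000, -0.7071, -0.7071).
e_1·c_2 = 0.0000·(-1) + (-0.7071)·2 + (-0.7071)·0 = -1.4142.
u_2 = c_2 + 1.4142·e_1 = (-1.0000, 1.0000, -1.0000).
‖u_2‖ = 1.7321, so e_2 = (-0.5774, 0.5774, -0.5774).
e_1·c_3 = 0.0000·3 + (-0.7071)·(-4) + (-0.7071)·(-4) = 5.6569; e_2·c_3 = (-0.5774)·3 + 0.5774·(-4) + (-0.5774)·(-4) = -1.7321.
u_3 = c_3 − 5.6569·e_1 + 1.7321·e_2 = (2.0000, 1.0000, -1.0000).
‖u_3‖ = 2.4495, so e_3 = (0.8165, 0.4082, -0.4082).

Q = [[0.0000, -0.5774, 0.8165], [-0.7071, 0.5774, 0.4082], [-0.7071, -0.5774, -0.4082]], R = [[4.2426, -1.4142, 5.6569], [0.0000, 1.7321, -1.7321], [0.0000, 0.0000, 2.4495]]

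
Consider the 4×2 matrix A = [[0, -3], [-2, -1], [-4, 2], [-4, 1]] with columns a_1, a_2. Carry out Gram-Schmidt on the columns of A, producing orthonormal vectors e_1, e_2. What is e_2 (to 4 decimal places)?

e_2 = (-0.8581, -0.4449, 0.2543, -0.0318)

a_1 = (0, -2, -4, -4); ‖a_1‖ = 6.0000, so e_1 = (0.0000, -0.3333, -0.6667, -0.6667).
e_1·a_2 = 0.0000·(-3) + (-0.3333)·(-1) + (-0.6667)·2 + (-0.6667)·1 = -1.6667.
u_2 = a_2 + 1.6667·e_1 = (-3.0000, -1.5556, 0.8889, -0.1111).
‖u_2‖ = 3.4960, so e_2 = (-0.8581, -0.4449, 0.2543, -0.0318).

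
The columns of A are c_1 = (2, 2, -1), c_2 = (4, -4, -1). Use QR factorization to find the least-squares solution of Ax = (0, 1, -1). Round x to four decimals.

c_1 = (2, 2, -1); ‖c_1‖ = 3.0000, so e_1 = (0.6667, 0.6667, -0.3333).
e_1·c_2 = 0.6667·4 + 0.6667·(-4) + (-0.3333)·(-1) = 0.3333.
u_2 = c_2 − 0.3333·e_1 = (3.7778, -4.2222, -0.8889).
‖u_2‖ = 5.7349, so e_2 = (0.6587, -0.7362, -0.1550).
Qᵀb = (1.0000, -0.5812).
Back-substitute: x_2 = -0.5812/5.7349 = -0.1014.
x_1 = (1.0000 − 0.3333·(-0.1014))/3.0000 = 0.3446.

x = (0.3446, -0.1014)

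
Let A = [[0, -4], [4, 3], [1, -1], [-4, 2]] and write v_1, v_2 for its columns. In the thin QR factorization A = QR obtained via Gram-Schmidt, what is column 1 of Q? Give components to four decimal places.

v_1 = (0, 4, 1, -4); ‖v_1‖ = 5.7446, so q_1 = (0.0000, 0.6963, 0.1741, -0.6963).

q_1 = (0.0000, 0.6963, 0.1741, -0.6963)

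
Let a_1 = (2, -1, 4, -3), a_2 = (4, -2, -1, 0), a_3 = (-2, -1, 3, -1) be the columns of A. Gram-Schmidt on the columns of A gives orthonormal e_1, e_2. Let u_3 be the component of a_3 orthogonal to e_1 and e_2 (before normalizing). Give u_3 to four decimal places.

u_3 = (-0.7273, -1.6364, 0.3636, 0.5455)

a_1 = (2, -1, 4, -3); ‖a_1‖ = 5.4772, so e_1 = (0.3651, -0.1826, 0.7303, -0.5477).
e_1·a_2 = 0.3651·4 + (-0.1826)·(-2) + 0.7303·(-1) + (-0.5477)·0 = 1.0954.
u_2 = a_2 − 1.0954·e_1 = (3.6000, -1.8000, -1.8000, 0.6000).
‖u_2‖ = 4.4497, so e_2 = (0.8090, -0.4045, -0.4045, 0.1348).
e_1·a_3 = 0.3651·(-2) + (-0.1826)·(-1) + 0.7303·3 + (-0.5477)·(-1) = 2.1909; e_2·a_3 = 0.8090·(-2) + (-0.4045)·(-1) + (-0.4045)·3 + 0.1348·(-1) = -2.5620.
u_3 = a_3 − 2.1909·e_1 + 2.5620·e_2 = (-0.7273, -1.6364, 0.3636, 0.5455).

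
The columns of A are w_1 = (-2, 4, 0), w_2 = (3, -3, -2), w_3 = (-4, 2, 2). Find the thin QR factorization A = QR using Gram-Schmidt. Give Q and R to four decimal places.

Q = [[-0.4472, 0.4983, -0.7428], [0.8944, 0.2491, -0.3714], [0.0000, -0.8305, -0.5571]], R = [[4.4721, -4.0249, 3.5777], [0.0000, 2.4083, -3.1557], [0.0000, 0.0000, 1.1142]]

w_1 = (-2, 4, 0); ‖w_1‖ = 4.4721, so q_1 = (-0.4472, 0.8944, 0.0000).
q_1·w_2 = (-0.4472)·3 + 0.8944·(-3) + 0.0000·(-2) = -4.0249.
u_2 = w_2 + 4.0249·q_1 = (1.2000, 0.6000, -2.0000).
‖u_2‖ = 2.4083, so q_2 = (0.4983, 0.2491, -0.8305).
q_1·w_3 = (-0.4472)·(-4) + 0.8944·2 + 0.0000·2 = 3.5777; q_2·w_3 = 0.4983·(-4) + 0.2491·2 + (-0.8305)·2 = -3.1557.
u_3 = w_3 − 3.5777·q_1 + 3.1557·q_2 = (-0.8276, -0.4138, -0.6207).
‖u_3‖ = 1.1142, so q_3 = (-0.7428, -0.3714, -0.5571).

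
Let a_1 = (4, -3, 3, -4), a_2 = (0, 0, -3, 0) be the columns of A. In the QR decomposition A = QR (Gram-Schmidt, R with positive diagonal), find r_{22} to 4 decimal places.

a_1 = (4, -3, 3, -4); ‖a_1‖ = 7.0711, so q_1 = (0.5657, -0.4243, 0.4243, -0.5657).
q_1·a_2 = 0.5657·0 + (-0.4243)·0 + 0.4243·(-3) + (-0.5657)·0 = -1.2728.
u_2 = a_2 + 1.2728·q_1 = (0.7200, -0.5400, -2.4600, -0.7200).
r_{22} = ‖u_2‖ = 2.7166.

r_{22} = 2.7166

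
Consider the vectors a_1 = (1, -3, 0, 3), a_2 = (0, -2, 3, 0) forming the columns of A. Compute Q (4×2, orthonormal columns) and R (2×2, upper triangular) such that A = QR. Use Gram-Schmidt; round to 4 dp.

q_1 = a_1/‖a_1‖ = (1, -3, 0, 3)/4.3589 = (0.2294, -0.6882, 0.0000, 0.6882).
r_{12} = q_1·a_2 = 1.3765.
u_2 = a_2 − 1.3765·q_1 = (-0.3158, -1.0526, 3.0000, -0.9474).
‖u_2‖ = 3.3325, so q_2 = (-0.0948, -0.3159, 0.9002, -0.2843).

Q = [[0.2294, -0.0948], [-0.6882, -0.3159], [0.0000, 0.9002], [0.6882, -0.2843]], R = [[4.3589, 1.3765], [0.0000, 3.3325]]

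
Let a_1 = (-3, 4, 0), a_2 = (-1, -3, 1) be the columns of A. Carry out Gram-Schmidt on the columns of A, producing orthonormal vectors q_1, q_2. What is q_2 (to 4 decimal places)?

q_2 = (-0.7467, -0.5600, 0.3590)

a_1 = (-3, 4, 0); ‖a_1‖ = 5.0000, so q_1 = (-0.6000, 0.8000, 0.0000).
q_1·a_2 = (-0.6000)·(-1) + 0.8000·(-3) + 0.0000·1 = -1.8000.
u_2 = a_2 + 1.8000·q_1 = (-2.0800, -1.5600, 1.0000).
‖u_2‖ = 2.7857, so q_2 = (-0.7467, -0.5600, 0.3590).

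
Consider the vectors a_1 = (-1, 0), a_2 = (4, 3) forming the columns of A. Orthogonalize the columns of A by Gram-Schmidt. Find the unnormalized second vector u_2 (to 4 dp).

u_2 = (0.0000, 3.0000)

e_1 = a_1/‖a_1‖ = (-1, 0)/1.0000 = (-1.0000, 0.0000).
r_{12} = e_1·a_2 = -4.0000.
u_2 = a_2 + 4.0000·e_1 = (0.0000, 3.0000).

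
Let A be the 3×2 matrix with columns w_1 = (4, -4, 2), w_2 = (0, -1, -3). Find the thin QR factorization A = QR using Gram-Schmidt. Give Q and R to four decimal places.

Q = [[0.6667, 0.0707], [-0.6667, -0.3887], [0.3333, -0.9187]], R = [[6.0000, -0.3333], [0.0000, 3.1447]]

e_1 = w_1/‖w_1‖ = (4, -4, 2)/6.0000 = (0.6667, -0.6667, 0.3333).
r_{12} = e_1·w_2 = -0.3333.
u_2 = w_2 + 0.3333·e_1 = (0.2222, -1.2222, -2.8889).
‖u_2‖ = 3.1447, so e_2 = (0.0707, -0.3887, -0.9187).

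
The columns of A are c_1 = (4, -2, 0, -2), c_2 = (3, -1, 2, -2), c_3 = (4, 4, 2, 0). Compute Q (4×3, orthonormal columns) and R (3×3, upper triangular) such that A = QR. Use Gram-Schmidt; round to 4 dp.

Q = [[0.8165, 0.0000, 0.5298], [-0.4082, 0.2357, 0.7947], [0.0000, 0.9428, -0.1325], [-0.4082, -0.2357, 0.2649]], R = [[4.8990, 3.6742, 1.6330], [0.0000, 2.1213, 2.8284], [0.0000, 0.0000, 5.0332]]

e_1 = c_1/‖c_1‖ = (4, -2, 0, -2)/4.8990 = (0.8165, -0.4082, 0.0000, -0.4082).
r_{12} = e_1·c_2 = 3.6742.
u_2 = c_2 − 3.6742·e_1 = (0.0000, 0.5000, 2.0000, -0.5000).
‖u_2‖ = 2.1213, so e_2 = (0.0000, 0.2357, 0.9428, -0.2357).
r_{13} = e_1·c_3 = 1.6330; r_{23} = e_2·c_3 = 2.8284.
u_3 = c_3 − 1.6330·e_1 − 2.8284·e_2 = (2.6667, 4.0000, -0.6667, 1.3333).
‖u_3‖ = 5.0332, so e_3 = (0.5298, 0.7947, -0.1325, 0.2649).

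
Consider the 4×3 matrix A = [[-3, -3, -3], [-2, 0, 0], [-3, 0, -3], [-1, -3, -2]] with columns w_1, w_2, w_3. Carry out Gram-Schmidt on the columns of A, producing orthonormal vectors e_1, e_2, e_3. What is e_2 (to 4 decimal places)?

e_1 = w_1/‖w_1‖ = (-3, -2, -3, -1)/4.7958 = (-0.6255, -0.4170, -0.6255, -0.2085).
r_{12} = e_1·w_2 = 2.5022.
u_2 = w_2 − 2.5022·e_1 = (-1.4348, 1.0435, 1.5652, -2.4783).
‖u_2‖ = 3.4262, so e_2 = (-0.4188, 0.3046, 0.4568, -0.7233).

e_2 = (-0.4188, 0.3046, 0.4568, -0.7233)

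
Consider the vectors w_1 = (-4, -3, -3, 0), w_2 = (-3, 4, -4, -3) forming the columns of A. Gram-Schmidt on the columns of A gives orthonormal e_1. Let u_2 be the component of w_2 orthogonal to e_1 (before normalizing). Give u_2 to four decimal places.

u_2 = (-1.5882, 5.0588, -2.9412, -3.0000)

e_1 = w_1/‖w_1‖ = (-4, -3, -3, 0)/5.8310 = (-0.6860, -0.5145, -0.5145, 0.0000).
r_{12} = e_1·w_2 = 2.0580.
u_2 = w_2 − 2.0580·e_1 = (-1.5882, 5.0588, -2.9412, -3.0000).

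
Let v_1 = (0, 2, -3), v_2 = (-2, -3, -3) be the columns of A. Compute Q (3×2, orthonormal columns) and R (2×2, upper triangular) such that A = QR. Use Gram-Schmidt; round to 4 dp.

Q = [[0.0000, -0.4333], [0.5547, -0.7499], [-0.8321, -0.4999]], R = [[3.6056, 0.8321], [0.0000, 4.6160]]

v_1 = (0, 2, -3); ‖v_1‖ = 3.6056, so q_1 = (0.0000, 0.5547, -0.8321).
q_1·v_2 = 0.0000·(-2) + 0.5547·(-3) + (-0.8321)·(-3) = 0.8321.
u_2 = v_2 − 0.8321·q_1 = (-2.0000, -3.4615, -2.3077).
‖u_2‖ = 4.6160, so q_2 = (-0.4333, -0.7499, -0.4999).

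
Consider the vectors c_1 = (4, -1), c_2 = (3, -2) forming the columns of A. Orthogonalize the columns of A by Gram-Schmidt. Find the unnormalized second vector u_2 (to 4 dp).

u_2 = (-0.2941, -1.1765)

e_1 = c_1/‖c_1‖ = (4, -1)/4.1231 = (0.9701, -0.2425).
r_{12} = e_1·c_2 = 3.3955.
u_2 = c_2 − 3.3955·e_1 = (-0.2941, -1.1765).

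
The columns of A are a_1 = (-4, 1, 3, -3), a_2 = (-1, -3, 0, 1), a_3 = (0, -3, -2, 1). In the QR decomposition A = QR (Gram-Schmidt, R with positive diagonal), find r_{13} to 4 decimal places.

a_1 = (-4, 1, 3, -3); ‖a_1‖ = 5.9161, so q_1 = (-0.6761, 0.1690, 0.5071, -0.5071).
r_{13} = q_1·a_3 = -2.0284.

r_{13} = -2.0284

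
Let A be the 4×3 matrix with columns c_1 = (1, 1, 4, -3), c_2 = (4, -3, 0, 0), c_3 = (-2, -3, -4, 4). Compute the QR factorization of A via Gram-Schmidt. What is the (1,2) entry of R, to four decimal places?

r_{12} = 0.1925

c_1 = (1, 1, 4, -3); ‖c_1‖ = 5.1962, so q_1 = (0.1925, 0.1925, 0.7698, -0.5774).
r_{12} = q_1·c_2 = 0.1925.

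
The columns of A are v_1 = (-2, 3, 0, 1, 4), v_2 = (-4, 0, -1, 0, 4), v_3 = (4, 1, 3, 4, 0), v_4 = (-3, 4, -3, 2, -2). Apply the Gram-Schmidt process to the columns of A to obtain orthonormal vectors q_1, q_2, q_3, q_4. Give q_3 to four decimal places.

q_3 = (0.1812, -0.4873, 0.3967, 0.7027, 0.2804)

q_1 = v_1/‖v_1‖ = (-2, 3, 0, 1, 4)/5.4772 = (-0.3651, 0.5477, 0.0000, 0.1826, 0.7303).
r_{12} = q_1·v_2 = 4.3818.
u_2 = v_2 − 4.3818·q_1 = (-2.4000, -2.4000, -1.0000, -0.8000, 0.8000).
‖u_2‖ = 3.7148, so q_2 = (-0.6461, -0.6461, -0.2692, -0.2154, 0.2154).
r_{13} = q_1·v_3 = -0.1826; r_{23} = q_2·v_3 = -4.8993.
u_3 = v_3 + 0.1826·q_1 + 4.8993·q_2 = (0.7681, -2.0652, 1.6812, 2.9783, 1.1884).
‖u_3‖ = 4.2384, so q_3 = (0.1812, -0.4873, 0.3967, 0.7027, 0.2804).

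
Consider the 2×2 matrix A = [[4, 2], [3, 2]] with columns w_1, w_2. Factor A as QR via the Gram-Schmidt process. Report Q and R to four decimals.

w_1 = (4, 3); ‖w_1‖ = 5.0000, so e_1 = (0.8000, 0.6000).
e_1·w_2 = 0.8000·2 + 0.6000·2 = 2.8000.
u_2 = w_2 − 2.8000·e_1 = (-0.2400, 0.3200).
‖u_2‖ = 0.4000, so e_2 = (-0.6000, 0.8000).

Q = [[0.8000, -0.6000], [0.6000, 0.8000]], R = [[5.0000, 2.8000], [0.0000, 0.4000]]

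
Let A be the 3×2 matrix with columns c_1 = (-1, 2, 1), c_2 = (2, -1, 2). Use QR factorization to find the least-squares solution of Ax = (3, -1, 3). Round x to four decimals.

q_1 = c_1/‖c_1‖ = (-1, 2, 1)/2.4495 = (-0.4082, 0.8165, 0.4082).
r_{12} = q_1·c_2 = -0.8165.
u_2 = c_2 + 0.8165·q_1 = (1.6667, -0.3333, 2.3333).
‖u_2‖ = 2.8868, so q_2 = (0.5774, -0.1155, 0.8083).
Qᵀb = (-0.8165, 4.2724).
Back-substitute: x_2 = 4.2724/2.8868 = 1.4800.
x_1 = (-0.8165 + 0.8165·1.4800)/2.4495 = 0.1600.

x = (0.1600, 1.4800)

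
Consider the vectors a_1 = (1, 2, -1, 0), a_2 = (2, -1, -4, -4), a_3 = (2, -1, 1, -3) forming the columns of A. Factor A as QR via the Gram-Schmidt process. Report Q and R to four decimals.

a_1 = (1, 2, -1, 0); ‖a_1‖ = 2.4495, so q_1 = (0.4082, 0.8165, -0.4082, 0.0000).
q_1·a_2 = 0.4082·2 + 0.8165·(-1) + (-0.4082)·(-4) + 0.0000·(-4) = 1.6330.
u_2 = a_2 − 1.6330·q_1 = (1.3333, -2.3333, -3.3333, -4.0000).
‖u_2‖ = 5.8595, so q_2 = (0.2276, -0.3982, -0.5689, -0.6827).
q_1·a_3 = 0.4082·2 + 0.8165·(-1) + (-0.4082)·1 + 0.0000·(-3) = -0.4082; q_2·a_3 = 0.2276·2 + (-0.3982)·(-1) + (-0.5689)·1 + (-0.6827)·(-3) = 2.3324.
u_3 = a_3 + 0.4082·q_1 − 2.3324·q_2 = (1.6359, 0.2621, 2.1602, -1.4078).
‖u_3‖ = 3.0648, so q_3 = (0.5338, 0.0855, 0.7048, -0.4593).

Q = [[0.4082, 0.2276, 0.5338], [0.8165, -0.3982, 0.0855], [-0.4082, -0.5689, 0.7048], [0.0000, -0.6827, -0.4593]], R = [[2.4495, 1.6330, -0.4082], [0.0000, 5.8595, 2.3324], [0.0000, 0.0000, 3.0648]]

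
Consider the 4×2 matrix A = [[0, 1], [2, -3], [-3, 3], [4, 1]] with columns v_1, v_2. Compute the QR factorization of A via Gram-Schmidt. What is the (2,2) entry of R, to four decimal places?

r_{22} = 3.9784

v_1 = (0, 2, -3, 4); ‖v_1‖ = 5.3852, so e_1 = (0.0000, 0.3714, -0.5571, 0.7428).
e_1·v_2 = 0.0000·1 + 0.3714·(-3) + (-0.5571)·3 + 0.7428·1 = -2.0426.
u_2 = v_2 + 2.0426·e_1 = (1.0000, -2.2414, 1.8621, 2.5172).
r_{22} = ‖u_2‖ = 3.9784.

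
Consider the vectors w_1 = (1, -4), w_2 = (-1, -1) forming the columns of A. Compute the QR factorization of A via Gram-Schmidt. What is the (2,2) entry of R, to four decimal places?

r_{22} = 1.2127

w_1 = (1, -4); ‖w_1‖ = 4.1231, so q_1 = (0.2425, -0.9701).
q_1·w_2 = 0.2425·(-1) + (-0.9701)·(-1) = 0.7276.
u_2 = w_2 − 0.7276·q_1 = (-1.1765, -0.2941).
r_{22} = ‖u_2‖ = 1.2127.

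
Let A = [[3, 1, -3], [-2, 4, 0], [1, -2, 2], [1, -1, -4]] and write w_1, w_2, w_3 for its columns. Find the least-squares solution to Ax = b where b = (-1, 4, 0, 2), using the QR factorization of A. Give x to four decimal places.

x = (-0.8079, 0.2351, -0.4545)

w_1 = (3, -2, 1, 1); ‖w_1‖ = 3.8730, so e_1 = (0.7746, -0.5164, 0.2582, 0.2582).
e_1·w_2 = 0.7746·1 + (-0.5164)·4 + 0.2582·(-2) + 0.2582·(-1) = -2.0656.
u_2 = w_2 + 2.0656·e_1 = (2.6000, 2.9333, -1.4667, -0.4667).
‖u_2‖ = 4.2111, so e_2 = (0.6174, 0.6966, -0.3483, -0.1108).
e_1·w_3 = 0.7746·(-3) + (-0.5164)·0 + 0.2582·2 + 0.2582·(-4) = -2.8402; e_2·w_3 = 0.6174·(-3) + 0.6966·0 + (-0.3483)·2 + (-0.1108)·(-4) = -2.1055.
u_3 = w_3 + 2.8402·e_1 + 2.1055·e_2 = (0.5000, 0.0000, 2.0000, -3.5000).
‖u_3‖ = 4.0620, so e_3 = (0.1231, 0.0000, 0.4924, -0.8616).
Qᵀb = (-2.3238, 1.9472, -1.8464).
Back-substitute: x_3 = -1.8464/4.0620 = -0.4545.
x_2 = (1.9472 + 2.1055·(-0.4545))/4.2111 = 0.2351.
x_1 = (-2.3238 + 2.0656·0.2351 + 2.8402·(-0.4545))/3.8730 = -0.8079.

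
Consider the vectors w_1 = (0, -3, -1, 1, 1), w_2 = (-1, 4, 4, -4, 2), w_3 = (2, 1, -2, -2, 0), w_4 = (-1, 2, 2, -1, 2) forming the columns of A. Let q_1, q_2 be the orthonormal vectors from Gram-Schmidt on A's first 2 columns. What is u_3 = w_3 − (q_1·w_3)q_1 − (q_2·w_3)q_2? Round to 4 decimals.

u_3 = (1.9038, 0.2019, -2.0096, -1.9904, 0.5865)

q_1 = w_1/‖w_1‖ = (0, -3, -1, 1, 1)/3.4641 = (0.0000, -0.8660, -0.2887, 0.2887, 0.2887).
r_{12} = q_1·w_2 = -5.1962.
u_2 = w_2 + 5.1962·q_1 = (-1.0000, -0.5000, 2.5000, -2.5000, 3.5000).
‖u_2‖ = 5.0990, so q_2 = (-0.1961, -0.0981, 0.4903, -0.4903, 0.6864).
r_{13} = q_1·w_3 = -0.8660; r_{23} = q_2·w_3 = -0.4903.
u_3 = w_3 + 0.8660·q_1 + 0.4903·q_2 = (1.9038, 0.2019, -2.0096, -1.9904, 0.5865).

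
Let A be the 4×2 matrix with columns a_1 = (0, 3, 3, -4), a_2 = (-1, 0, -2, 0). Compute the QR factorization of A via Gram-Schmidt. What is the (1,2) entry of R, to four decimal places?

a_1 = (0, 3, 3, -4); ‖a_1‖ = 5.8310, so e_1 = (0.0000, 0.5145, 0.5145, -0.6860).
r_{12} = e_1·a_2 = -1.0290.

r_{12} = -1.0290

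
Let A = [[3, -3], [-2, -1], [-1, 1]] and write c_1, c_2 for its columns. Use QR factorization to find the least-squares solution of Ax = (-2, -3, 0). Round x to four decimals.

c_1 = (3, -2, -1); ‖c_1‖ = 3.7417, so q_1 = (0.8018, -0.5345, -0.2673).
q_1·c_2 = 0.8018·(-3) + (-0.5345)·(-1) + (-0.2673)·1 = -2.1381.
u_2 = c_2 + 2.1381·q_1 = (-1.2857, -2.1429, 0.4286).
‖u_2‖ = 2.5355, so q_2 = (-0.5071, -0.8452, 0.1690).
Qᵀb = (0.0000, 3.5496).
Back-substitute: x_2 = 3.5496/2.5355 = 1.4000.
x_1 = (0.0000 + 2.1381·1.4000)/3.7417 = 0.8000.

x = (0.8000, 1.4000)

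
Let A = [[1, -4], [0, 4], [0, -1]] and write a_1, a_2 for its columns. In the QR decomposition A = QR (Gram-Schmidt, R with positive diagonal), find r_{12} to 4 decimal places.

r_{12} = -4.0000

q_1 = a_1/‖a_1‖ = (1, 0, 0)/1.0000 = (1.0000, 0.0000, 0.0000).
r_{12} = q_1·a_2 = -4.0000.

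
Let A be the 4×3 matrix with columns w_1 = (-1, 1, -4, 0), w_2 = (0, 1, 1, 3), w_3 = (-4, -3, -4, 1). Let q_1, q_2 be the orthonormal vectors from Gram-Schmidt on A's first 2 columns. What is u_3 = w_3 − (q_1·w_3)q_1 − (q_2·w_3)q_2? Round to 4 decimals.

w_1 = (-1, 1, -4, 0); ‖w_1‖ = 4.2426, so q_1 = (-0.2357, 0.2357, -0.9428, 0.0000).
q_1·w_2 = (-0.2357)·0 + 0.2357·1 + (-0.9428)·1 + 0.0000·3 = -0.7071.
u_2 = w_2 + 0.7071·q_1 = (-0.1667, 1.1667, 0.3333, 3.0000).
‖u_2‖ = 3.2404, so q_2 = (-0.0514, 0.3600, 0.1029, 0.9258).
q_1·w_3 = (-0.2357)·(-4) + 0.2357·(-3) + (-0.9428)·(-4) + 0.0000·1 = 4.0069; q_2·w_3 = (-0.0514)·(-4) + 0.3600·(-3) + 0.1029·(-4) + 0.9258·1 = -0.3600.
u_3 = w_3 − 4.0069·q_1 + 0.3600·q_2 = (-3.0741, -3.8148, -0.1852, 1.3333).

u_3 = (-3.0741, -3.8148, -0.1852, 1.3333)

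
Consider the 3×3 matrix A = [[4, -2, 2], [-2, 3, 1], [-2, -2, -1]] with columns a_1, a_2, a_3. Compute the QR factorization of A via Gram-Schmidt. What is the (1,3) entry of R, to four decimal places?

q_1 = a_1/‖a_1‖ = (4, -2, -2)/4.8990 = (0.8165, -0.4082, -0.4082).
r_{13} = q_1·a_3 = 1.6330.

r_{13} = 1.6330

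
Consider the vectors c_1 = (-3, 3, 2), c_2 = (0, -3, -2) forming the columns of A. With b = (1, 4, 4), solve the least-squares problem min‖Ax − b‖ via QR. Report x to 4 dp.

c_1 = (-3, 3, 2); ‖c_1‖ = 4.6904, so q_1 = (-0.6396, 0.6396, 0.4264).
q_1·c_2 = (-0.6396)·0 + 0.6396·(-3) + 0.4264·(-2) = -2.7716.
u_2 = c_2 + 2.7716·q_1 = (-1.7727, -1.2273, -0.8182).
‖u_2‖ = 2.3061, so q_2 = (-0.7687, -0.5322, -0.3548).
Qᵀb = (3.6244, -4.3166).
Back-substitute: x_2 = -4.3166/2.3061 = -1.8718.
x_1 = (3.6244 + 2.7716·(-1.8718))/4.6904 = -0.3333.

x = (-0.3333, -1.8718)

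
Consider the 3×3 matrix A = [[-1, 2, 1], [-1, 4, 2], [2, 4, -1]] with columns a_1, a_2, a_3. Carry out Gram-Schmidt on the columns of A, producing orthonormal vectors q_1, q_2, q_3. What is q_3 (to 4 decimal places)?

q_3 = (-0.8242, 0.5494, -0.1374)

a_1 = (-1, -1, 2); ‖a_1‖ = 2.4495, so q_1 = (-0.4082, -0.4082, 0.8165).
q_1·a_2 = (-0.4082)·2 + (-0.4082)·4 + 0.8165·4 = 0.8165.
u_2 = a_2 − 0.8165·q_1 = (2.3333, 4.3333, 3.3333).
‖u_2‖ = 5.9442, so q_2 = (0.3925, 0.7290, 0.5608).
q_1·a_3 = (-0.4082)·1 + (-0.4082)·2 + 0.8165·(-1) = -2.0412; q_2·a_3 = 0.3925·1 + 0.7290·2 + 0.5608·(-1) = 1.2898.
u_3 = a_3 + 2.0412·q_1 − 1.2898·q_2 = (-0.3396, 0.2264, -0.0566).
‖u_3‖ = 0.4121, so q_3 = (-0.8242, 0.5494, -0.1374).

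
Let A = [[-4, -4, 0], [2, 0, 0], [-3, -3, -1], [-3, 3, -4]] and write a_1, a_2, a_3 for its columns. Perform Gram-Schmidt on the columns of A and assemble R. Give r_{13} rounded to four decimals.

r_{13} = 2.4333

a_1 = (-4, 2, -3, -3); ‖a_1‖ = 6.1644, so e_1 = (-0.6489, 0.3244, -0.4867, -0.4867).
r_{13} = e_1·a_3 = 2.4333.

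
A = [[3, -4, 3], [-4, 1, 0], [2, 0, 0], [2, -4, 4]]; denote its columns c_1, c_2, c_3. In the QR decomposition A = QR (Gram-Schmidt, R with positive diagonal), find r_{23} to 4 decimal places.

e_1 = c_1/‖c_1‖ = (3, -4, 2, 2)/5.7446 = (0.5222, -0.6963, 0.3482, 0.3482).
r_{12} = e_1·c_2 = -4.1779.
u_2 = c_2 + 4.1779·e_1 = (-1.8182, -1.9091, 1.4545, -2.5455).
‖u_2‖ = 3.9428, so e_2 = (-0.4611, -0.4842, 0.3689, -0.6456).
r_{23} = e_2·c_3 = -3.9658.

r_{23} = -3.9658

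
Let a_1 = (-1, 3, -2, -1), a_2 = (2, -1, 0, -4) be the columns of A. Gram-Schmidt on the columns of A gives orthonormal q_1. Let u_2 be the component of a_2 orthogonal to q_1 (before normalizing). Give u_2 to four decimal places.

a_1 = (-1, 3, -2, -1); ‖a_1‖ = 3.8730, so q_1 = (-0.2582, 0.7746, -0.5164, -0.2582).
q_1·a_2 = (-0.2582)·2 + 0.7746·(-1) + (-0.5164)·0 + (-0.2582)·(-4) = -0.2582.
u_2 = a_2 + 0.2582·q_1 = (1.9333, -0.8000, -0.1333, -4.0667).

u_2 = (1.9333, -0.8000, -0.1333, -4.0667)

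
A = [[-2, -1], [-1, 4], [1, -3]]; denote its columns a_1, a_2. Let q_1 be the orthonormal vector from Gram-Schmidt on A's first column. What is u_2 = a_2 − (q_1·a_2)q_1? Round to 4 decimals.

u_2 = (-2.6667, 3.1667, -2.1667)

a_1 = (-2, -1, 1); ‖a_1‖ = 2.4495, so q_1 = (-0.8165, -0.4082, 0.4082).
q_1·a_2 = (-0.8165)·(-1) + (-0.4082)·4 + 0.4082·(-3) = -2.0412.
u_2 = a_2 + 2.0412·q_1 = (-2.6667, 3.1667, -2.1667).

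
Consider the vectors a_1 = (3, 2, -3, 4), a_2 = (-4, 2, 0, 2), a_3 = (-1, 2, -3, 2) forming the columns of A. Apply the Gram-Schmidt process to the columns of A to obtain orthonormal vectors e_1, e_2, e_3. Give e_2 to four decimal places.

a_1 = (3, 2, -3, 4); ‖a_1‖ = 6.1644, so e_1 = (0.4867, 0.3244, -0.4867, 0.6489).
e_1·a_2 = 0.4867·(-4) + 0.3244·2 + (-0.4867)·0 + 0.6489·2 = 0.0000.
u_2 = a_2 + 0.0000·e_1 = (-4.0000, 2.0000, 0.0000, 2.0000).
‖u_2‖ = 4.8990, so e_2 = (-0.8165, 0.4082, 0.0000, 0.4082).

e_2 = (-0.8165, 0.4082, 0.0000, 0.4082)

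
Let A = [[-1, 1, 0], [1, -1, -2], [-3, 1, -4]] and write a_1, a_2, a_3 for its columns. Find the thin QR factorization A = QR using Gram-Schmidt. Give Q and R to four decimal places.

a_1 = (-1, 1, -3); ‖a_1‖ = 3.3166, so e_1 = (-0.3015, 0.3015, -0.9045).
e_1·a_2 = (-0.3015)·1 + 0.3015·(-1) + (-0.9045)·1 = -1.5076.
u_2 = a_2 + 1.5076·e_1 = (0.5455, -0.5455, -0.3636).
‖u_2‖ = 0.8528, so e_2 = (0.6396, -0.6396, -0.4264).
e_1·a_3 = (-0.3015)·0 + 0.3015·(-2) + (-0.9045)·(-4) = 3.0151; e_2·a_3 = 0.6396·0 + (-0.6396)·(-2) + (-0.4264)·(-4) = 2.9848.
u_3 = a_3 − 3.0151·e_1 − 2.9848·e_2 = (-1.0000, -1.0000, 0.0000).
‖u_3‖ = 1.4142, so e_3 = (-0.7071, -0.7071, 0.0000).

Q = [[-0.3015, 0.6396, -0.7071], [0.3015, -0.6396, -0.7071], [-0.9045, -0.4264, 0.0000]], R = [[3.3166, -1.5076, 3.0151], [0.0000, 0.8528, 2.9848], [0.0000, 0.0000, 1.4142]]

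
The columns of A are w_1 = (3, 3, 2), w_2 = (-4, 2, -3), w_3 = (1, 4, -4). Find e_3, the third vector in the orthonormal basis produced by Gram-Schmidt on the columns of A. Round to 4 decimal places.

e_1 = w_1/‖w_1‖ = (3, 3, 2)/4.6904 = (0.6396, 0.6396, 0.4264).
r_{12} = e_1·w_2 = -2.5584.
u_2 = w_2 + 2.5584·e_1 = (-2.3636, 3.6364, -1.9091).
‖u_2‖ = 4.7386, so e_2 = (-0.4988, 0.7674, -0.4029).
r_{13} = e_1·w_3 = 1.4924; r_{23} = e_2·w_3 = 4.1823.
u_3 = w_3 − 1.4924·e_1 − 4.1823·e_2 = (2.1316, -0.1640, -2.9514).
‖u_3‖ = 3.6444, so e_3 = (0.5849, -0.0450, -0.8099).

e_3 = (0.5849, -0.0450, -0.8099)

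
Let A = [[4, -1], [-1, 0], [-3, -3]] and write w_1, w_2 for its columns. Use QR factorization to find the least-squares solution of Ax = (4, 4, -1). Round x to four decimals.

w_1 = (4, -1, -3); ‖w_1‖ = 5.0990, so e_1 = (0.7845, -0.1961, -0.5883).
e_1·w_2 = 0.7845·(-1) + (-0.1961)·0 + (-0.5883)·(-3) = 0.9806.
u_2 = w_2 − 0.9806·e_1 = (-1.7692, 0.1923, -2.4231).
‖u_2‖ = 3.0064, so e_2 = (-0.5885, 0.0640, -0.8060).
Qᵀb = (2.9417, -1.2921).
Back-substitute: x_2 = -1.2921/3.0064 = -0.4298.
x_1 = (2.9417 − 0.9806·(-0.4298))/5.0990 = 0.6596.

x = (0.6596, -0.4298)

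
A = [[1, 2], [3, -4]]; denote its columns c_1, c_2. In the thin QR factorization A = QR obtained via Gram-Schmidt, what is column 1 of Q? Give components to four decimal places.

c_1 = (1, 3); ‖c_1‖ = 3.1623, so q_1 = (0.3162, 0.9487).

q_1 = (0.3162, 0.9487)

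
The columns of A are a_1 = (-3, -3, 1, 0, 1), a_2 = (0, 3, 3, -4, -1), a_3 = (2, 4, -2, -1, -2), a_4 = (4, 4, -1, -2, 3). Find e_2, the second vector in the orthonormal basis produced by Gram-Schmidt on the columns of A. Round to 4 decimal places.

e_2 = (-0.1840, 0.3418, 0.5872, -0.7011, -0.1139)

e_1 = a_1/‖a_1‖ = (-3, -3, 1, 0, 1)/4.4721 = (-0.6708, -0.6708, 0.2236, 0.0000, 0.2236).
r_{12} = e_1·a_2 = -1.5652.
u_2 = a_2 + 1.5652·e_1 = (-1.0500, 1.9500, 3.3500, -4.0000, -0.6500).
‖u_2‖ = 5.7053, so e_2 = (-0.1840, 0.3418, 0.5872, -0.7011, -0.1139).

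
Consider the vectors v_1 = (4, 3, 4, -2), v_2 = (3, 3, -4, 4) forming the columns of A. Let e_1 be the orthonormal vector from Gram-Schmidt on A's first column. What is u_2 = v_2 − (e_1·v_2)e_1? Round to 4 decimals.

e_1 = v_1/‖v_1‖ = (4, 3, 4, -2)/6.7082 = (0.5963, 0.4472, 0.5963, -0.2981).
r_{12} = e_1·v_2 = -0.4472.
u_2 = v_2 + 0.4472·e_1 = (3.2667, 3.2000, -3.7333, 3.8667).

u_2 = (3.2667, 3.2000, -3.7333, 3.8667)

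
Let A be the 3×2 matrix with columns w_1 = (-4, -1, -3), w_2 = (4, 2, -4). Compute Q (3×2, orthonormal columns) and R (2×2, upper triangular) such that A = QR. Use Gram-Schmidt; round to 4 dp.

Q = [[-0.7845, 0.5230], [-0.1961, 0.3007], [-0.5883, -0.7975]], R = [[5.0990, -1.1767], [0.0000, 5.8835]]

w_1 = (-4, -1, -3); ‖w_1‖ = 5.0990, so q_1 = (-0.7845, -0.1961, -0.5883).
q_1·w_2 = (-0.7845)·4 + (-0.1961)·2 + (-0.5883)·(-4) = -1.1767.
u_2 = w_2 + 1.1767·q_1 = (3.0769, 1.7692, -4.6923).
‖u_2‖ = 5.8835, so q_2 = (0.5230, 0.3007, -0.7975).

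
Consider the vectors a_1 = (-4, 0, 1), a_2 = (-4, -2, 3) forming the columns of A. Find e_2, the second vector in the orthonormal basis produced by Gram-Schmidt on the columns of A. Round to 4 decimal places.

e_2 = (0.1689, -0.7177, 0.6755)

a_1 = (-4, 0, 1); ‖a_1‖ = 4.1231, so e_1 = (-0.9701, 0.0000, 0.2425).
e_1·a_2 = (-0.9701)·(-4) + 0.0000·(-2) + 0.2425·3 = 4.6082.
u_2 = a_2 − 4.6082·e_1 = (0.4706, -2.0000, 1.8824).
‖u_2‖ = 2.7865, so e_2 = (0.1689, -0.7177, 0.6755).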